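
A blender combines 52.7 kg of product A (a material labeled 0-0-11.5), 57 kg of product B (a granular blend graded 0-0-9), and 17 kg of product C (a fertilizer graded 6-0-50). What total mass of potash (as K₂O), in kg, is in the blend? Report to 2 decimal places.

19.69 kg K₂O

K₂O mass = 11.5%×52.7 + 9%×57 + 50%×17 = 19.6905 kg.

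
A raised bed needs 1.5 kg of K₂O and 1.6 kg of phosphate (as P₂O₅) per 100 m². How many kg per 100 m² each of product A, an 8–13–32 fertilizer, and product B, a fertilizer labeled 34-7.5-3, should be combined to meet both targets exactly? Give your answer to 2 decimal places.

Let a = kg of product A, b = kg of product B (per 100 m²).
K₂O: 0.32·a + 0.03·b = 1.5
P₂O₅: 0.13·a + 0.075·b = 1.6
From row1: a = (1.5 − 0.03·b) / 0.32.
Into row2: 0.13·(1.5 − 0.03·b)/0.32 + 0.075·b = 1.6 → b = 15.7711, a = 3.20896.

3.21 kg product A, 15.77 kg product B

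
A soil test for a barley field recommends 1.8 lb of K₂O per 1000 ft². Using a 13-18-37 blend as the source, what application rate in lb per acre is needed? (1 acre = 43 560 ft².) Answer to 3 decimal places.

Product per 1000 ft² = 1.8 / 37% = 4.86486 lb.
Convert to per acre: 4.86486 × 43.56 = 211.9135 lb.

211.914 lb of product per acre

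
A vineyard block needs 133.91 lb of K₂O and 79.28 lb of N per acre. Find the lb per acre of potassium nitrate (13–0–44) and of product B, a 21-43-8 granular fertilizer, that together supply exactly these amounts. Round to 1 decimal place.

With a, b = lb per acre of potassium nitrate and product B:
K₂O: 0.44·a + 0.08·b = 133.91
N: 0.13·a + 0.21·b = 79.28
Eliminate a: (row1) − 0.44/0.13·(row2) → -0.630769·b = -134.422, so b = 213.109.
Back-substitute: a = (133.91 − 0.08·213.109) / 0.44 = 265.594.

265.6 lb potassium nitrate, 213.1 lb product B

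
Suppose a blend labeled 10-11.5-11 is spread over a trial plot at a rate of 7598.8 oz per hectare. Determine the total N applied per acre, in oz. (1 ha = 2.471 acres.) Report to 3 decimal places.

nitrogen per hectare = 7598.8 × 10% = 759.88 oz.
Convert to per acre: 759.88 × 0.404694 = 307.5192 oz.

307.519 oz N per acre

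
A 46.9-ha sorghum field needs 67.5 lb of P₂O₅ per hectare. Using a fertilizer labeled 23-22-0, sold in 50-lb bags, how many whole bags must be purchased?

Product per hectare = 67.5 / 22% = 306.818 lb.
Total product = 306.818 × 46.9 = 14389.8 lb.
Bags = ⌈14389.8 / 50⌉ = 288.

288 bags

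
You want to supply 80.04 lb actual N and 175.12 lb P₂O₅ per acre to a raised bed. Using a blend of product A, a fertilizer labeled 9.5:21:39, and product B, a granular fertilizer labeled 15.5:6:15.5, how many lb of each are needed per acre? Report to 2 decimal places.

832.07 lb product A, 6.41 lb product B

With a, b = lb per acre of product A and product B:
N: 0.095·a + 0.155·b = 80.04
P₂O₅: 0.21·a + 0.06·b = 175.12
Solving simultaneously: a = 832.074, b = 6.40596.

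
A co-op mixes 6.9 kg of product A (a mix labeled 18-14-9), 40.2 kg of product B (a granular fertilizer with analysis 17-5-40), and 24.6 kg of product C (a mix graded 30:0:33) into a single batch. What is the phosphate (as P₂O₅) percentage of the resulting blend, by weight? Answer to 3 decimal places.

Total mass = 6.9 + 40.2 + 24.6 = 71.7 kg.
P₂O₅ mass = 14%×6.9 + 5%×40.2 + 0%×24.6 = 2.976 kg.
% P₂O₅ = 2.976 / 71.7 = 4.15063%.

4.151% P₂O₅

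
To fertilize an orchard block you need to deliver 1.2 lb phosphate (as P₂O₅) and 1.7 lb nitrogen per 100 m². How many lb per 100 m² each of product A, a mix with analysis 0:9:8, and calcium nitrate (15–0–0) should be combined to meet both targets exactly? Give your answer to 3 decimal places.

13.333 lb product A, 11.333 lb calcium nitrate

Per-100 m² balance (a = product A, b = calcium nitrate):
P₂O₅: 0.09·a + 0·b = 1.2
N: 0·a + 0.15·b = 1.7
Solving simultaneously: a = 13.3333, b = 11.3333.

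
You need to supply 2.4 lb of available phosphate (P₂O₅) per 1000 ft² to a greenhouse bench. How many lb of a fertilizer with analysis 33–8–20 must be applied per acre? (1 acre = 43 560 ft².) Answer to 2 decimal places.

1306.80 lb of product per acre

Product per 1000 ft² = 2.4 / 8% = 30 lb.
Convert to per acre: 30 × 43.56 = 1306.8 lb.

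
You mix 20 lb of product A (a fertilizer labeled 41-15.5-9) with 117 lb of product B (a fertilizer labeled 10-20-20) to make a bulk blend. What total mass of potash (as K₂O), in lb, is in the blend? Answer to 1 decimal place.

K₂O mass = 9%×20 + 20%×117 = 25.2 lb.

25.2 lb K₂O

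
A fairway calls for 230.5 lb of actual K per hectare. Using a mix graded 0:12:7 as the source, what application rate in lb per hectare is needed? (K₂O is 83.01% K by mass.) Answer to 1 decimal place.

3966.8 lb of product per hectare

As K₂O: 230.5 / 0.8301 = 277.677 lb per hectare.
Product per hectare = 277.677 / 7% = 3966.82 lb.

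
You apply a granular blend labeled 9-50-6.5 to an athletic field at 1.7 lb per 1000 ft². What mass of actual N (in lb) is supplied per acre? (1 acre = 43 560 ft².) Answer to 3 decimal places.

nitrogen per 1000 ft² = 1.7 × 9% = 0.153 lb.
Convert to per acre: 0.153 × 43.56 = 6.66468 lb.

6.665 lb N per acre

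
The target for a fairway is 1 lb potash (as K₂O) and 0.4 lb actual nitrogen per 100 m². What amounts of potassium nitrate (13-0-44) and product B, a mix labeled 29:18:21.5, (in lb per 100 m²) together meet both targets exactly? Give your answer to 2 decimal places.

2.05 lb potassium nitrate, 0.46 lb product B

Per-100 m² balance (a = potassium nitrate, b = product B):
K₂O: 0.44·a + 0.215·b = 1
N: 0.13·a + 0.29·b = 0.4
Solving simultaneously: a = 2.04717, b = 0.461616.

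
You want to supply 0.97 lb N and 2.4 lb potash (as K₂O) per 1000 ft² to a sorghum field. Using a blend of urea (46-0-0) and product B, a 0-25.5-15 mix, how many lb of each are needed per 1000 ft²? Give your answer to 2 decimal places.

2.11 lb urea, 16.00 lb product B

Let a = lb of urea, b = lb of product B (per 1000 ft²).
N: 0.46·a + 0·b = 0.97
K₂O: 0·a + 0.15·b = 2.4
Solving simultaneously: a = 2.1087, b = 16.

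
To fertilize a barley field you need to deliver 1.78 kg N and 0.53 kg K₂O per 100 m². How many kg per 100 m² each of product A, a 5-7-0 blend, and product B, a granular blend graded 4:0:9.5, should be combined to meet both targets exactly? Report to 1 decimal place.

With a, b = kg per 100 m² of product A and product B:
N: 0.05·a + 0.04·b = 1.78
K₂O: 0·a + 0.095·b = 0.53
Solving simultaneously: a = 31.1368, b = 5.57895.

31.1 kg product A, 5.6 kg product B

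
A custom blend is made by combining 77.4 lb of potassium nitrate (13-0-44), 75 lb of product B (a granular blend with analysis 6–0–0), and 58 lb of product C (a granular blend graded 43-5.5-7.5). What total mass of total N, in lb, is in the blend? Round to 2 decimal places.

N mass = 13%×77.4 + 6%×75 + 43%×58 = 39.502 lb.

39.50 lb N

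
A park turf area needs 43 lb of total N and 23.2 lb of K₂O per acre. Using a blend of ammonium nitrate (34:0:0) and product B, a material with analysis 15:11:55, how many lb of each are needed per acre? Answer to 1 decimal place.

107.9 lb ammonium nitrate, 42.2 lb product B

With a, b = lb per acre of ammonium nitrate and product B:
N: 0.34·a + 0.15·b = 43
K₂O: 0·a + 0.55·b = 23.2
Solving simultaneously: a = 107.861, b = 42.1818.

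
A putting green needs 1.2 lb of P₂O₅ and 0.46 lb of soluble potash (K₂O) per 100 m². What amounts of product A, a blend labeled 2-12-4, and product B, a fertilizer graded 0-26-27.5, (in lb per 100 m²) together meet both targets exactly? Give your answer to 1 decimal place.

9.3 lb product A, 0.3 lb product B

With a, b = lb per 100 m² of product A and product B:
P₂O₅: 0.12·a + 0.26·b = 1.2
K₂O: 0.04·a + 0.275·b = 0.46
Solving simultaneously: a = 9.30973, b = 0.318584.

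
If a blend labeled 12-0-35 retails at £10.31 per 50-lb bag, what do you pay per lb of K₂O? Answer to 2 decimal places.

K₂O in bag = 50 × 35% = 17.5 lb.
Cost per lb K₂O = £10.31 / 17.5 = £0.5891.

£0.59 per lb K₂O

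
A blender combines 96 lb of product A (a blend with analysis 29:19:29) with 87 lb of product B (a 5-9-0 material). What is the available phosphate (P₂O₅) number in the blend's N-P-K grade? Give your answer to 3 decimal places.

Total mass = 96 + 87 = 183 lb.
P₂O₅ mass = 19%×96 + 9%×87 = 26.07 lb.
% P₂O₅ = 26.07 / 183 = 14.2459%.

14.246% P₂O₅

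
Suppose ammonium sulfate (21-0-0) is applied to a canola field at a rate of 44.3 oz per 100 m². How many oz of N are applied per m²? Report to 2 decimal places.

nitrogen per 100 m² = 44.3 × 21% = 9.303 oz.
Convert to per m²: 9.303 × 0.01 = 0.09303 oz.

0.09 oz N per sq m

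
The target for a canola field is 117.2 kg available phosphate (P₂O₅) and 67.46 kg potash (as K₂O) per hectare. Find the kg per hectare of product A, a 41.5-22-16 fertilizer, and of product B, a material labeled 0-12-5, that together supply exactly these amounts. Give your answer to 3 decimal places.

272.585 kg product A, 476.927 kg product B

Per-hectare balance (a = product A, b = product B):
P₂O₅: 0.22·a + 0.12·b = 117.2
K₂O: 0.16·a + 0.05·b = 67.46
Eliminate b: (row1) − 0.12/0.05·(row2) → -0.164·a = -44.704, so a = 272.5854.
Then b = (67.46 − 0.16·272.5854) / 0.05 = 476.9268.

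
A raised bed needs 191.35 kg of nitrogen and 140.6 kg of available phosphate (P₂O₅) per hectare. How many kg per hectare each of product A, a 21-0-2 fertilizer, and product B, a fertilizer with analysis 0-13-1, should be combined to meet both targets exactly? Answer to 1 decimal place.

911.2 kg product A, 1081.5 kg product B

Per-hectare balance (a = product A, b = product B):
N: 0.21·a + 0·b = 191.35
P₂O₅: 0·a + 0.13·b = 140.6
Solving simultaneously: a = 911.19, b = 1081.54.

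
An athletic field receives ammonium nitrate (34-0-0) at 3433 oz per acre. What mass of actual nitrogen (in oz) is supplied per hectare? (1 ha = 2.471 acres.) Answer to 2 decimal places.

2884.20 oz N per hectare

nitrogen per acre = 3433 × 34% = 1167.22 oz.
Convert to per hectare: 1167.22 × 2.471 = 2884.201 oz.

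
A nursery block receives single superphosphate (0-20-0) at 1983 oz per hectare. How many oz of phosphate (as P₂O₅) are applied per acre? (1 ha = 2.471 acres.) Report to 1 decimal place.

160.5 oz P₂O₅ per acre

P₂O₅ per hectare = 1983 × 20% = 396.6 oz.
Convert to per acre: 396.6 × 0.404694 = 160.502 oz.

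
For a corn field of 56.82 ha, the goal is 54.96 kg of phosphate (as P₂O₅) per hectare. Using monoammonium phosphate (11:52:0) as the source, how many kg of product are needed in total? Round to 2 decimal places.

Product per hectare = 54.96 / 52% = 105.692 kg.
Total product = 105.692 × 56.82 = 6005.437 kg.

6005.44 kg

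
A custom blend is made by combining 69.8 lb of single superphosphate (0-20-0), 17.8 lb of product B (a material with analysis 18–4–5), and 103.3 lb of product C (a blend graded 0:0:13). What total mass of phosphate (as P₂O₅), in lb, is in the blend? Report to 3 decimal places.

14.672 lb P₂O₅

P₂O₅ mass = 20%×69.8 + 4%×17.8 + 0%×103.3 = 14.672 lb.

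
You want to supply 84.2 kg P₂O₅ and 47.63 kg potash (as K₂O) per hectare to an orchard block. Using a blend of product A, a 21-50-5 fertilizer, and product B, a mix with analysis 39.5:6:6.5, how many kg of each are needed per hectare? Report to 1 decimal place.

With a, b = kg per hectare of product A and product B:
P₂O₅: 0.5·a + 0.06·b = 84.2
K₂O: 0.05·a + 0.065·b = 47.63
Solving simultaneously: a = 88.6508, b = 664.576.

88.7 kg product A, 664.6 kg product B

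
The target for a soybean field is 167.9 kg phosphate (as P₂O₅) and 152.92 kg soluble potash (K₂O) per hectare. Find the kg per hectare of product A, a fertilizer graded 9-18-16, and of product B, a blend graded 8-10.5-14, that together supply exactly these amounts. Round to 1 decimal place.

886.8 kg product A, 78.8 kg product B

Let a = kg of product A, b = kg of product B (per hectare).
P₂O₅: 0.18·a + 0.105·b = 167.9
K₂O: 0.16·a + 0.14·b = 152.92
Eliminate a: (row1) − 0.18/0.16·(row2) → -0.0525·b = -4.135, so b = 78.7619.
Back-substitute: a = (167.9 − 0.105·78.7619) / 0.18 = 886.833.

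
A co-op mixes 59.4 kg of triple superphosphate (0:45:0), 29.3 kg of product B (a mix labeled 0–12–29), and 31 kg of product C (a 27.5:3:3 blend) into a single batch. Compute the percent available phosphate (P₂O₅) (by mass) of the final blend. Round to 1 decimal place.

Total mass = 59.4 + 29.3 + 31 = 119.7 kg.
P₂O₅ mass = 45%×59.4 + 12%×29.3 + 3%×31 = 31.176 kg.
% P₂O₅ = 31.176 / 119.7 = 26.0451%.

26.0% P₂O₅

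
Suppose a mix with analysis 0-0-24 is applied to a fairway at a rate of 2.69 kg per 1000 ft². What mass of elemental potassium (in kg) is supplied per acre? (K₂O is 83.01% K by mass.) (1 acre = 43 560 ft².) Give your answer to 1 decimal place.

K₂O per 1000 ft² = 2.69 × 24% = 0.6456 kg.
Elemental K = 0.6456 × 0.8301 = 0.535913 kg per 1000 ft².
Convert to per acre: 0.535913 × 43.56 = 23.3444 kg.

23.3 kg K per acre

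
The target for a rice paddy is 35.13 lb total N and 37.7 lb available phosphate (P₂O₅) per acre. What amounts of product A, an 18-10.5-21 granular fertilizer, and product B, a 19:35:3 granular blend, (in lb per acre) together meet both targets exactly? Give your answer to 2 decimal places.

119.22 lb product A, 71.95 lb product B

With a, b = lb per acre of product A and product B:
N: 0.18·a + 0.19·b = 35.13
P₂O₅: 0.105·a + 0.35·b = 37.7
Eliminate a: (row1) − 0.18/0.105·(row2) → -0.41·b = -29.4986, so b = 71.9477.
Back-substitute: a = (35.13 − 0.19·71.9477) / 0.18 = 119.222.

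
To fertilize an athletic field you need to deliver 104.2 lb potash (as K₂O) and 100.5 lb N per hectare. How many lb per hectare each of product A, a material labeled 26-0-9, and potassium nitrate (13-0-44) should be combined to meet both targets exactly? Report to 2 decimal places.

Let a = lb of product A, b = lb of potassium nitrate (per hectare).
K₂O: 0.09·a + 0.44·b = 104.2
N: 0.26·a + 0.13·b = 100.5
Eliminate b: (row1) − 0.44/0.13·(row2) → -0.79·a = -235.954, so a = 298.676.
Then b = (100.5 − 0.26·298.676) / 0.13 = 175.725.

298.68 lb product A, 175.73 lb potassium nitrate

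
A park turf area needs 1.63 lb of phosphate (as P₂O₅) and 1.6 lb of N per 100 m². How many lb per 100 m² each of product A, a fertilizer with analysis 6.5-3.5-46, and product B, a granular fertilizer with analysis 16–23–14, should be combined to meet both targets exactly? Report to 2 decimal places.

Per-100 m² balance (a = product A, b = product B):
P₂O₅: 0.035·a + 0.23·b = 1.63
N: 0.065·a + 0.16·b = 1.6
Solving simultaneously: a = 11.4652, b = 5.34225.

11.47 lb product A, 5.34 lb product B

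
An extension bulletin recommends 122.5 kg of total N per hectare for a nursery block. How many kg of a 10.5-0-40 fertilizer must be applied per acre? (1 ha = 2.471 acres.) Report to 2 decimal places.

Product per hectare = 122.5 / 10.5% = 1166.67 kg.
Convert to per acre: 1166.67 × 0.404694 = 472.144 kg.

472.14 kg of product per acre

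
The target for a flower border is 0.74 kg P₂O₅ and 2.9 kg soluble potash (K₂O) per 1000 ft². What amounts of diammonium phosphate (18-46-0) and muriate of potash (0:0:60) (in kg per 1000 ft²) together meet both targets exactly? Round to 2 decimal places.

1.61 kg diammonium phosphate, 4.83 kg muriate of potash

Per-1000 ft² balance (a = diammonium phosphate, b = muriate of potash):
P₂O₅: 0.46·a + 0·b = 0.74
K₂O: 0·a + 0.6·b = 2.9
Solving simultaneously: a = 1.6087, b = 4.83333.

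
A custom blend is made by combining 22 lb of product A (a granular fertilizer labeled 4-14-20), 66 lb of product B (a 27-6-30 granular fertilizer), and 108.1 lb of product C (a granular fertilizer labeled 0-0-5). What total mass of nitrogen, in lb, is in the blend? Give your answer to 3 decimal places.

18.700 lb N

N mass = 4%×22 + 27%×66 + 0%×108.1 = 18.7 lb.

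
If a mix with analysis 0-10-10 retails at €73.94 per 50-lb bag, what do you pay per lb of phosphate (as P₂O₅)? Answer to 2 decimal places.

P₂O₅ in bag = 50 × 10% = 5 lb.
Cost per lb P₂O₅ = €73.94 / 5 = €14.7880.

€14.79 per lb P₂O₅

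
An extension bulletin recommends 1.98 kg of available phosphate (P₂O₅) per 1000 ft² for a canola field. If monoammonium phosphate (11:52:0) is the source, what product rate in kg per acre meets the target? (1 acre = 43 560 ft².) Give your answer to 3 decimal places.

Product per 1000 ft² = 1.98 / 52% = 3.80769 kg.
Convert to per acre: 3.80769 × 43.56 = 165.8631 kg.

165.863 kg of product per acre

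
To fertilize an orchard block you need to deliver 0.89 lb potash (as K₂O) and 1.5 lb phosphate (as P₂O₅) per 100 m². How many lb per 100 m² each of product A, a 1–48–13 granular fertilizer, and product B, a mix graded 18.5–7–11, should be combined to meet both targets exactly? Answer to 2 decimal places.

2.35 lb product A, 5.31 lb product B

Let a = lb of product A, b = lb of product B (per 100 m²).
K₂O: 0.13·a + 0.11·b = 0.89
P₂O₅: 0.48·a + 0.07·b = 1.5
Eliminate b: (row1) − 0.11/0.07·(row2) → -0.624286·a = -1.46714, so a = 2.35011.
Then b = (1.5 − 0.48·2.35011) / 0.07 = 5.3135.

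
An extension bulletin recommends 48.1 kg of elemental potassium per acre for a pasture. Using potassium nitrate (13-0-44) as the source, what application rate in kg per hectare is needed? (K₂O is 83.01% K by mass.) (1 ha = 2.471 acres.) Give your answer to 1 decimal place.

As K₂O: 48.1 / 0.8301 = 57.9448 kg per acre.
Product per acre = 57.9448 / 44% = 131.693 kg.
Convert to per hectare: 131.693 × 2.471 = 325.413 kg.

325.4 kg of product per hectare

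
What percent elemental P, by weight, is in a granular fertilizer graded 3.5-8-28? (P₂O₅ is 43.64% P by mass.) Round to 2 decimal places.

3.49% P

%P = 8 × 0.4364 = 3.4912%.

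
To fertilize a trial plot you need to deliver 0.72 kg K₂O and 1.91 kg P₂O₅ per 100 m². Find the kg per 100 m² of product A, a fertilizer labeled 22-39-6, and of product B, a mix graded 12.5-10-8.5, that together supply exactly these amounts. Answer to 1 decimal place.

Let a = kg of product A, b = kg of product B (per 100 m²).
K₂O: 0.06·a + 0.085·b = 0.72
P₂O₅: 0.39·a + 0.1·b = 1.91
Eliminate b: (row1) − 0.085/0.1·(row2) → -0.2715·a = -0.9035, so a = 3.32781.
Then b = (1.91 − 0.39·3.32781) / 0.1 = 6.12155.

3.3 kg product A, 6.1 kg product B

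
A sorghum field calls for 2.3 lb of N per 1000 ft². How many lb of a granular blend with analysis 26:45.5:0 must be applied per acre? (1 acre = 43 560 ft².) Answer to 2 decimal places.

Product per 1000 ft² = 2.3 / 26% = 8.84615 lb.
Convert to per acre: 8.84615 × 43.56 = 385.338 lb.

385.34 lb of product per acre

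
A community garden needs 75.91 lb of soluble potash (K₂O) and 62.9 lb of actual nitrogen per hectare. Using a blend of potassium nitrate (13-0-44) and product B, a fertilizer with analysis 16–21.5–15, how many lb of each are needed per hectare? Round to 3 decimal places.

Let a = lb of potassium nitrate, b = lb of product B (per hectare).
K₂O: 0.44·a + 0.15·b = 75.91
N: 0.13·a + 0.16·b = 62.9
Eliminate a: (row1) − 0.44/0.13·(row2) → -0.391538·b = -136.982, so b = 349.8566.
Back-substitute: a = (75.91 − 0.15·349.8566) / 0.44 = 53.2534.

53.253 lb potassium nitrate, 349.857 lb product B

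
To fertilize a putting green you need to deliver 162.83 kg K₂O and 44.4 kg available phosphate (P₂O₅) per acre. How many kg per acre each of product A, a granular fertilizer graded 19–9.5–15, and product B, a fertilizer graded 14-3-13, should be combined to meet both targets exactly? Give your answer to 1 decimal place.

Let a = kg of product A, b = kg of product B (per acre).
K₂O: 0.15·a + 0.13·b = 162.83
P₂O₅: 0.095·a + 0.03·b = 44.4
From row1: a = (162.83 − 0.13·b) / 0.15.
Into row2: 0.095·(162.83 − 0.13·b)/0.15 + 0.03·b = 44.4 → b = 1122.146, a = 113.006.

113.0 kg product A, 1122.1 kg product B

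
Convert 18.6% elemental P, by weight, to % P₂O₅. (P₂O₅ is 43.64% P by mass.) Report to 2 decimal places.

42.62% P₂O₅

%P₂O₅ = 18.6 / 0.4364 = 42.6214%.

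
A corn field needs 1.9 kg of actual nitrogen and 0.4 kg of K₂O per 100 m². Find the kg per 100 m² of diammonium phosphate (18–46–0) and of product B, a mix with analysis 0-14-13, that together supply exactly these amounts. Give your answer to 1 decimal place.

10.6 kg diammonium phosphate, 3.1 kg product B

With a, b = kg per 100 m² of diammonium phosphate and product B:
N: 0.18·a + 0·b = 1.9
K₂O: 0·a + 0.13·b = 0.4
Solving simultaneously: a = 10.5556, b = 3.07692.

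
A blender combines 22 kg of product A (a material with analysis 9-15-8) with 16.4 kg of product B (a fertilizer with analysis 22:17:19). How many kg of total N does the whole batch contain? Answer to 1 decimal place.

5.6 kg N

N mass = 9%×22 + 22%×16.4 = 5.588 kg.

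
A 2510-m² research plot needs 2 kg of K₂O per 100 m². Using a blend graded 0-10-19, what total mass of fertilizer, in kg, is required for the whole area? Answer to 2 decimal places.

264.21 kg

Product per 100 m² = 2 / 19% = 10.5263 kg.
Total product = 10.5263 × 2510 / 100 = 264.211 kg.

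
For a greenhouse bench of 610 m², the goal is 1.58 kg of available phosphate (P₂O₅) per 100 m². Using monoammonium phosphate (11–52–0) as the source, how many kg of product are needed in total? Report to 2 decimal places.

Product per 100 m² = 1.58 / 52% = 3.03846 kg.
Total product = 3.03846 × 610 / 100 = 18.5346 kg.

18.53 kg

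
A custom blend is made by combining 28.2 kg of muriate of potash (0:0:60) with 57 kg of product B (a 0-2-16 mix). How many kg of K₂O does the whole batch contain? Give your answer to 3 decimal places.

26.040 kg K₂O

K₂O mass = 60%×28.2 + 16%×57 = 26.04 kg.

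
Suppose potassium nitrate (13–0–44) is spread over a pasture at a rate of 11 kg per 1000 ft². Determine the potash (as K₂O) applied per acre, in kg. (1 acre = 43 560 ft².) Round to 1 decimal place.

210.8 kg K₂O per acre

K₂O per 1000 ft² = 11 × 44% = 4.84 kg.
Convert to per acre: 4.84 × 43.56 = 210.83 kg.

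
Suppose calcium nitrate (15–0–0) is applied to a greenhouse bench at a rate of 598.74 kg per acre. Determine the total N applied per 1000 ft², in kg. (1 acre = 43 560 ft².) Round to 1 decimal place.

2.1 kg N per thousand sq ft

nitrogen per acre = 598.74 × 15% = 89.811 kg.
Convert to per 1000 ft²: 89.811 × 0.0229568 = 2.06178 kg.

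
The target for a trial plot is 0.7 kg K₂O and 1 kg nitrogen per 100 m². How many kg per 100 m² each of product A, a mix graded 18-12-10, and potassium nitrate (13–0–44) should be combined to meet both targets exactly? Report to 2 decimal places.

5.27 kg product A, 0.39 kg potassium nitrate

Let a = kg of product A, b = kg of potassium nitrate (per 100 m²).
K₂O: 0.1·a + 0.44·b = 0.7
N: 0.18·a + 0.13·b = 1
Eliminate b: (row1) − 0.44/0.13·(row2) → -0.509231·a = -2.68462, so a = 5.2719.
Then b = (1 − 0.18·5.2719) / 0.13 = 0.392749.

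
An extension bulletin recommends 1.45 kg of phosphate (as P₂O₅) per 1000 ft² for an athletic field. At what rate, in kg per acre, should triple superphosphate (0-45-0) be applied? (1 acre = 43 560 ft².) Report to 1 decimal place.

Product per 1000 ft² = 1.45 / 45% = 3.22222 kg.
Convert to per acre: 3.22222 × 43.56 = 140.36 kg.

140.4 kg of product per acre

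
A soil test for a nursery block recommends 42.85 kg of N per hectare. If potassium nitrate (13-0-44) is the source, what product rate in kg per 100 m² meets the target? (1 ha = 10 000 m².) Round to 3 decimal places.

3.296 kg of product per hundred sq m

Product per hectare = 42.85 / 13% = 329.615 kg.
Convert to per 100 m²: 329.615 × 0.01 = 3.29615 kg.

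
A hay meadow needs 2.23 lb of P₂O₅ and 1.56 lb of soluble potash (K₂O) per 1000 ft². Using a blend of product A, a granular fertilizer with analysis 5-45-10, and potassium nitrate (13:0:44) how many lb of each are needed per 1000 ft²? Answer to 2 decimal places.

4.96 lb product A, 2.42 lb potassium nitrate

Per-1000 ft² balance (a = product A, b = potassium nitrate):
P₂O₅: 0.45·a + 0·b = 2.23
K₂O: 0.1·a + 0.44·b = 1.56
Eliminate b: (row1) − 0/0.44·(row2) → 0.45·a = 2.23, so a = 4.95556.
Then b = (1.56 − 0.1·4.95556) / 0.44 = 2.41919.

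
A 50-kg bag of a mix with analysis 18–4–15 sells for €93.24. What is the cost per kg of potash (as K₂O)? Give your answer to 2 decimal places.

K₂O in bag = 50 × 15% = 7.5 kg.
Cost per kg K₂O = €93.24 / 7.5 = €12.4320.

€12.43 per kg K₂O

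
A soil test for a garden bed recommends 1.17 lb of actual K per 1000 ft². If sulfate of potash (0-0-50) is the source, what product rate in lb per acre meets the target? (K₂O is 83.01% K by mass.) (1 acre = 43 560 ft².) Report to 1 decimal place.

As K₂O: 1.17 / 0.8301 = 1.40947 lb per 1000 ft².
Product per 1000 ft² = 1.40947 / 50% = 2.81894 lb.
Convert to per acre: 2.81894 × 43.56 = 122.793 lb.

122.8 lb of product per acre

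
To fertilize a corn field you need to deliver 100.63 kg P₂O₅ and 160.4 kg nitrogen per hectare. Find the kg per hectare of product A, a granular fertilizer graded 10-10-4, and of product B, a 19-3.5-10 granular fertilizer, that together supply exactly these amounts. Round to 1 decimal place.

871.3 kg product A, 385.6 kg product B

Let a = kg of product A, b = kg of product B (per hectare).
P₂O₅: 0.1·a + 0.035·b = 100.63
N: 0.1·a + 0.19·b = 160.4
From row1: a = (100.63 − 0.035·b) / 0.1.
Into row2: 0.1·(100.63 − 0.035·b)/0.1 + 0.19·b = 160.4 → b = 385.613, a = 871.335.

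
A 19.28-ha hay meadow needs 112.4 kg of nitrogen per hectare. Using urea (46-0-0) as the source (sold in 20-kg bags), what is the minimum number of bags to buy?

Product per hectare = 112.4 / 46% = 244.348 kg.
Total product = 244.348 × 19.28 = 4711.03 kg.
Bags = ⌈4711.03 / 20⌉ = 236.

236 bags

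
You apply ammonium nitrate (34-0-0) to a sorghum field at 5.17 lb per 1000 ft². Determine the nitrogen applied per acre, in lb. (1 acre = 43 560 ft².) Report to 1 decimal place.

nitrogen per 1000 ft² = 5.17 × 34% = 1.7578 lb.
Convert to per acre: 1.7578 × 43.56 = 76.5698 lb.

76.6 lb N per acre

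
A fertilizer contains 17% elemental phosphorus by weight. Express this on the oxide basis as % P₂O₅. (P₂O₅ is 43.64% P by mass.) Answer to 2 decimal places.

%P₂O₅ = 17 / 0.4364 = 38.9551%.

38.96% P₂O₅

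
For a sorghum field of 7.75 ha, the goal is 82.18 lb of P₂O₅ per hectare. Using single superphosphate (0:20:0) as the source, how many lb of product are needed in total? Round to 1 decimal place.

Product per hectare = 82.18 / 20% = 410.9 lb.
Total product = 410.9 × 7.75 = 3184.48 lb.

3184.5 lb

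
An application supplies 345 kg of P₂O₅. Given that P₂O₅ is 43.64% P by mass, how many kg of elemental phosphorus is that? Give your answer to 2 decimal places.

150.56 kg P

P = 345 × 0.4364 = 150.558 kg.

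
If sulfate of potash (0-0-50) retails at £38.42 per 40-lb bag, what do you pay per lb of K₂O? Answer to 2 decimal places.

£1.92 per lb K₂O

K₂O in bag = 40 × 50% = 20 lb.
Cost per lb K₂O = £38.42 / 20 = £1.9210.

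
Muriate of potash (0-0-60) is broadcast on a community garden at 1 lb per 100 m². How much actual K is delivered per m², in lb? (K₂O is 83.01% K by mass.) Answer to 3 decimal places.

K₂O per 100 m² = 1 × 60% = 0.6 lb.
Elemental K = 0.6 × 0.8301 = 0.49806 lb per 100 m².
Convert to per m²: 0.49806 × 0.01 = 0.0049806 lb.

0.005 lb K per sq m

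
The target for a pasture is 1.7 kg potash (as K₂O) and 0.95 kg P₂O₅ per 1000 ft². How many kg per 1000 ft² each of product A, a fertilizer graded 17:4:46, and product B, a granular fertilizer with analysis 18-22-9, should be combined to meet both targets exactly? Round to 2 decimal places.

Per-1000 ft² balance (a = product A, b = product B):
K₂O: 0.46·a + 0.09·b = 1.7
P₂O₅: 0.04·a + 0.22·b = 0.95
From row1: a = (1.7 − 0.09·b) / 0.46.
Into row2: 0.04·(1.7 − 0.09·b)/0.46 + 0.22·b = 0.95 → b = 3.78074, a = 2.95594.

2.96 kg product A, 3.78 kg product B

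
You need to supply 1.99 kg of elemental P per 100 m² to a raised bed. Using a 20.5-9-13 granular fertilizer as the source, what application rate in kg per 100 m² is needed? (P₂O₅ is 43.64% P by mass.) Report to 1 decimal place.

50.7 kg of product per hundred sq m

As P₂O₅: 1.99 / 0.4364 = 4.56004 kg per 100 m².
Product per 100 m² = 4.56004 / 9% = 50.6671 kg.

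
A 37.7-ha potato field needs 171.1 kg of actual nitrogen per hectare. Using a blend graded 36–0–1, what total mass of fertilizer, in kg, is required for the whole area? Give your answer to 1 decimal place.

Product per hectare = 171.1 / 36% = 475.278 kg.
Total product = 475.278 × 37.7 = 17917.97 kg.

17918.0 kg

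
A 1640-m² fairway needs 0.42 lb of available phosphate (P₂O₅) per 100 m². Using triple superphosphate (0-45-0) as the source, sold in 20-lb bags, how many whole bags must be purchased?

Product per 100 m² = 0.42 / 45% = 0.933333 lb.
Total product = 0.933333 × 1640 / 100 = 15.3067 lb.
Bags = ⌈15.3067 / 20⌉ = 1.

1 bags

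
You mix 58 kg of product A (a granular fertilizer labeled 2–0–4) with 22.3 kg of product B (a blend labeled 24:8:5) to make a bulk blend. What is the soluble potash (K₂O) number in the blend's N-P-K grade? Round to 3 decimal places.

4.278% K₂O

Total mass = 58 + 22.3 = 80.3 kg.
K₂O mass = 4%×58 + 5%×22.3 = 3.435 kg.
% K₂O = 3.435 / 80.3 = 4.27771%.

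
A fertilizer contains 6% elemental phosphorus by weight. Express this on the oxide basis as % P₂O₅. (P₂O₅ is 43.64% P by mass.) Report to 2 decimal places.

%P₂O₅ = 6 / 0.4364 = 13.7489%.

13.75% P₂O₅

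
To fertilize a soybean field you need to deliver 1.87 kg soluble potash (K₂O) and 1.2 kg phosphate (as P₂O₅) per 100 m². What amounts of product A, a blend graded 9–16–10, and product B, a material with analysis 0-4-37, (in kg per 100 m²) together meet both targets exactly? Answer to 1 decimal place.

6.7 kg product A, 3.2 kg product B

Let a = kg of product A, b = kg of product B (per 100 m²).
K₂O: 0.1·a + 0.37·b = 1.87
P₂O₅: 0.16·a + 0.04·b = 1.2
From row1: a = (1.87 − 0.37·b) / 0.1.
Into row2: 0.16·(1.87 − 0.37·b)/0.1 + 0.04·b = 1.2 → b = 3.24638, a = 6.68841.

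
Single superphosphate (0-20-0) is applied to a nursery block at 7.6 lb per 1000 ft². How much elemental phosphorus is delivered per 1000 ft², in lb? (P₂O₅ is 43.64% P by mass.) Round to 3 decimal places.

P₂O₅ per 1000 ft² = 7.6 × 20% = 1.52 lb.
Elemental P = 1.52 × 0.4364 = 0.663328 lb per 1000 ft².

0.663 lb P per thousand sq ft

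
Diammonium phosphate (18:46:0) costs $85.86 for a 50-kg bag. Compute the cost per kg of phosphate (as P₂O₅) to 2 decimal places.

P₂O₅ in bag = 50 × 46% = 23 kg.
Cost per kg P₂O₅ = $85.86 / 23 = $3.7330.

$3.73 per kg P₂O₅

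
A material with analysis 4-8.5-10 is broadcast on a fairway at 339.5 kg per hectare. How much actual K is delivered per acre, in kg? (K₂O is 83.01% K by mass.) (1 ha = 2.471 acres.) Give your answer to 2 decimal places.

11.41 kg K per acre

K₂O per hectare = 339.5 × 10% = 33.95 kg.
Elemental K = 33.95 × 0.8301 = 28.1819 kg per hectare.
Convert to per acre: 28.1819 × 0.404694 = 11.4051 kg.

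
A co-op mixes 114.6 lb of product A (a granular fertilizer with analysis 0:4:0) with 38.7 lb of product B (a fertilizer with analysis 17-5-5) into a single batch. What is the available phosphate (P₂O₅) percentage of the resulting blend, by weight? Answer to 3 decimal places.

Total mass = 114.6 + 38.7 = 153.3 lb.
P₂O₅ mass = 4%×114.6 + 5%×38.7 = 6.519 lb.
% P₂O₅ = 6.519 / 153.3 = 4.25245%.

4.252% P₂O₅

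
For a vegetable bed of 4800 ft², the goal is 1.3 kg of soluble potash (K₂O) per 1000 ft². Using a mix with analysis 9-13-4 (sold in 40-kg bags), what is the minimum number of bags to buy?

Product per 1000 ft² = 1.3 / 4% = 32.5 kg.
Total product = 32.5 × 4800 / 1000 = 156 kg.
Bags = ⌈156 / 40⌉ = 4.

4 bags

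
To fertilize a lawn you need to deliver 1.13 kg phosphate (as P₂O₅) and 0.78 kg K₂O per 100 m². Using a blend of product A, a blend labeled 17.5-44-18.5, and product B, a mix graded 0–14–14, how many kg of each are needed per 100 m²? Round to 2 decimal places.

1.37 kg product A, 3.76 kg product B

Per-100 m² balance (a = product A, b = product B):
P₂O₅: 0.44·a + 0.14·b = 1.13
K₂O: 0.185·a + 0.14·b = 0.78
Eliminate b: (row1) − 0.14/0.14·(row2) → 0.255·a = 0.35, so a = 1.37255.
Then b = (0.78 − 0.185·1.37255) / 0.14 = 3.7577.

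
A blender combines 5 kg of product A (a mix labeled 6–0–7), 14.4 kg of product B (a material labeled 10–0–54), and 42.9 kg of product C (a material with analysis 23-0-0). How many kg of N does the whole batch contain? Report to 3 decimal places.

11.607 kg N

N mass = 6%×5 + 10%×14.4 + 23%×42.9 = 11.607 kg.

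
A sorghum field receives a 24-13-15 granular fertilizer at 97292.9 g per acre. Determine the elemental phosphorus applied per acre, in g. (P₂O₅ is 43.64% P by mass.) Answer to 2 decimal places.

P₂O₅ per acre = 97292.9 × 13% = 12648.1 g.
Elemental P = 12648.1 × 0.4364 = 5519.621 g per acre.

5519.62 g P per acre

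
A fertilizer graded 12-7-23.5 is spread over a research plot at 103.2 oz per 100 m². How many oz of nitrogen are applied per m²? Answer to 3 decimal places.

nitrogen per 100 m² = 103.2 × 12% = 12.384 oz.
Convert to per m²: 12.384 × 0.01 = 0.12384 oz.

0.124 oz N per sq m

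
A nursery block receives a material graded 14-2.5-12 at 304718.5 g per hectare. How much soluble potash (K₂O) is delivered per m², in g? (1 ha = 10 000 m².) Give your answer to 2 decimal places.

3.66 g K₂O per sq m

K₂O per hectare = 304718.5 × 12% = 36566.2 g.
Convert to per m²: 36566.2 × 0.0001 = 3.65662 g.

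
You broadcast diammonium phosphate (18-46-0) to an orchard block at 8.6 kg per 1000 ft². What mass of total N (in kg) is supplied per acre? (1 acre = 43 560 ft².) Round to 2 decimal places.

67.43 kg N per acre

nitrogen per 1000 ft² = 8.6 × 18% = 1.548 kg.
Convert to per acre: 1.548 × 43.56 = 67.4309 kg.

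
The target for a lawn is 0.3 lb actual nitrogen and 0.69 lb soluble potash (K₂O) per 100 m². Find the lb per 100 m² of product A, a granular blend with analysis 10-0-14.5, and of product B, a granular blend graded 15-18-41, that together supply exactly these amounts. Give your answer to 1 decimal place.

1.0 lb product A, 1.3 lb product B

With a, b = lb per 100 m² of product A and product B:
N: 0.1·a + 0.15·b = 0.3
K₂O: 0.145·a + 0.41·b = 0.69
Eliminate b: (row1) − 0.15/0.41·(row2) → 0.0469512·a = 0.047561, so a = 1.01299.
Then b = (0.69 − 0.145·1.01299) / 0.41 = 1.32468.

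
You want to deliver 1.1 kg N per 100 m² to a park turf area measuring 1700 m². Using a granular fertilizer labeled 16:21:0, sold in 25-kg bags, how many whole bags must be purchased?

Product per 100 m² = 1.1 / 16% = 6.875 kg.
Total product = 6.875 × 1700 / 100 = 116.875 kg.
Bags = ⌈116.875 / 25⌉ = 5.

5 bags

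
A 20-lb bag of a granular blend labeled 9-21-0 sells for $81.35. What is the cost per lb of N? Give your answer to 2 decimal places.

N in bag = 20 × 9% = 1.8 lb.
Cost per lb N = $81.35 / 1.8 = $45.1944.

$45.19 per lb N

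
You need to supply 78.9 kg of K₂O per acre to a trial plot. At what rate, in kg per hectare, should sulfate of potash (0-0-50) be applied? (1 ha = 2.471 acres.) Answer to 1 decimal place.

389.9 kg of product per hectare

Product per acre = 78.9 / 50% = 157.8 kg.
Convert to per hectare: 157.8 × 2.471 = 389.924 kg.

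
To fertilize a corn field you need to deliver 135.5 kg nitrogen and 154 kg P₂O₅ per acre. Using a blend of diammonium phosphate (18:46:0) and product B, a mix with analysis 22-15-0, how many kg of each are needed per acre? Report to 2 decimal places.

182.68 kg diammonium phosphate, 466.44 kg product B

Let a = kg of diammonium phosphate, b = kg of product B (per acre).
N: 0.18·a + 0.22·b = 135.5
P₂O₅: 0.46·a + 0.15·b = 154
From row1: a = (135.5 − 0.22·b) / 0.18.
Into row2: 0.46·(135.5 − 0.22·b)/0.18 + 0.15·b = 154 → b = 466.442, a = 182.682.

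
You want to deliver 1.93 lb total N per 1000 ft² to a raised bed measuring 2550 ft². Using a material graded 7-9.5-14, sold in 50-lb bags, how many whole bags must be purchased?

Product per 1000 ft² = 1.93 / 7% = 27.5714 lb.
Total product = 27.5714 × 2550 / 1000 = 70.3071 lb.
Bags = ⌈70.3071 / 50⌉ = 2.

2 bags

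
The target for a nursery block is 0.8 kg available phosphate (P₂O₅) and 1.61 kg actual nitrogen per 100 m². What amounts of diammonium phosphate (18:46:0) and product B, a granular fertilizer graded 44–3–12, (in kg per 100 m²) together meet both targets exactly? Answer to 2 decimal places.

Per-100 m² balance (a = diammonium phosphate, b = product B):
P₂O₅: 0.46·a + 0.03·b = 0.8
N: 0.18·a + 0.44·b = 1.61
Eliminate b: (row1) − 0.03/0.44·(row2) → 0.447727·a = 0.690227, so a = 1.54162.
Then b = (1.61 − 0.18·1.54162) / 0.44 = 3.02843.

1.54 kg diammonium phosphate, 3.03 kg product B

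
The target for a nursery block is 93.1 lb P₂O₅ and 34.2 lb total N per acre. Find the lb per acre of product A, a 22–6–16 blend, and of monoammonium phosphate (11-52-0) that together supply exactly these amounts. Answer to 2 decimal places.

Per-acre balance (a = product A, b = monoammonium phosphate):
P₂O₅: 0.06·a + 0.52·b = 93.1
N: 0.22·a + 0.11·b = 34.2
From row1: a = (93.1 − 0.52·b) / 0.06.
Into row2: 0.22·(93.1 − 0.52·b)/0.06 + 0.11·b = 34.2 → b = 170.9647, a = 69.9722.

69.97 lb product A, 170.96 lb monoammonium phosphate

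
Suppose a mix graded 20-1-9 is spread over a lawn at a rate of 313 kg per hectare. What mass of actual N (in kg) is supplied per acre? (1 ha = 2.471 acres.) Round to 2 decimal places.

nitrogen per hectare = 313 × 20% = 62.6 kg.
Convert to per acre: 62.6 × 0.404694 = 25.3339 kg.

25.33 kg N per acre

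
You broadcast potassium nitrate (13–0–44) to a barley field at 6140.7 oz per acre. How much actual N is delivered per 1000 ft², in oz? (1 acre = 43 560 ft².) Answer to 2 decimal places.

18.33 oz N per thousand sq ft

nitrogen per acre = 6140.7 × 13% = 798.291 oz.
Convert to per 1000 ft²: 798.291 × 0.0229568 = 18.3262 oz.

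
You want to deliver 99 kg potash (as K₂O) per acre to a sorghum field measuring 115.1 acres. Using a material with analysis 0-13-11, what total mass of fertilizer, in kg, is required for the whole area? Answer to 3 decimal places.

Product per acre = 99 / 11% = 900 kg.
Total product = 900 × 115.1 = 103590 kg.

103590.000 kg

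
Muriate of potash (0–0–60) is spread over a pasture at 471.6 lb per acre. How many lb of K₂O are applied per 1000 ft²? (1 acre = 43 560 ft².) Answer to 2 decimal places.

6.50 lb K₂O per thousand sq ft

K₂O per acre = 471.6 × 60% = 282.96 lb.
Convert to per 1000 ft²: 282.96 × 0.0229568 = 6.49587 lb.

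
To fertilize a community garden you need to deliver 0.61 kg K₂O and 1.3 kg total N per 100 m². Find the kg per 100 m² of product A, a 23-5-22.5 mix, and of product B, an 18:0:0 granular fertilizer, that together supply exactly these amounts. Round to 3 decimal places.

With a, b = kg per 100 m² of product A and product B:
K₂O: 0.225·a + 0·b = 0.61
N: 0.23·a + 0.18·b = 1.3
Eliminate a: (row1) − 0.225/0.23·(row2) → -0.176087·b = -0.661739, so b = 3.75802.
Back-substitute: a = (0.61 − 0·3.75802) / 0.225 = 2.71111.

2.711 kg product A, 3.758 kg product B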